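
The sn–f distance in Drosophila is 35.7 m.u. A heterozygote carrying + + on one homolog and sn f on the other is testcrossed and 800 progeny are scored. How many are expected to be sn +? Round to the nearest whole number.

A map distance of 35.7 m.u. corresponds to a recombination frequency of 0.357.
The F1 is + + / sn f, so sn + is a recombinant gamete class with expected frequency r/2 = 0.357/2 = 0.1785.
Expected number = 0.1785 × 800 = 142.80 ≈ 143.

143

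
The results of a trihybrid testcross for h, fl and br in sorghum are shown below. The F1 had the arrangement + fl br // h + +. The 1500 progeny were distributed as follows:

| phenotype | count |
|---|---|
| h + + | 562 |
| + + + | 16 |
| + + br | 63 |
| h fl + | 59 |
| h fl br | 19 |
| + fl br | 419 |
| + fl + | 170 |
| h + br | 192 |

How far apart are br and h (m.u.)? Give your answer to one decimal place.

The two rarest classes, h fl br and + + +, are the double crossovers. Comparing them with the parentals, only the h allele has switched, so h is the middle locus and the order is br – h – fl.
Crossovers in the br–h interval produce the single-crossover classes + fl + and h + br (170 + 192 = 362) plus the double crossovers (35).
RF(br–h) = (362 + 35) / 1500 = 397/1500 = 0.2647 → 26.5 m.u.

26.5 m.u.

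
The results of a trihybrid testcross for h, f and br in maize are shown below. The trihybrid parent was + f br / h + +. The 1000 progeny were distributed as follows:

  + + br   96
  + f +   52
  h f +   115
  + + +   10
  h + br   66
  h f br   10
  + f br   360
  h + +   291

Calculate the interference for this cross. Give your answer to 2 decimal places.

The two rarest classes, h f br and + + +, are the double crossovers. Comparing them with the parentals, only the h allele has switched, so h is the middle locus and the order is f – h – br.
f–h: (211 + 20)/1000 = 0.2310; h–br: (118 + 20)/1000 = 0.1380.
Expected DCO frequency = 0.2310 × 0.1380 ≈ 0.03188; observed = 20/1000 ≈ 0.02000.
Coefficient of coincidence = 0.02000/0.03188 ≈ 0.63; interference = 1 − 0.63 = 0.37.

0.37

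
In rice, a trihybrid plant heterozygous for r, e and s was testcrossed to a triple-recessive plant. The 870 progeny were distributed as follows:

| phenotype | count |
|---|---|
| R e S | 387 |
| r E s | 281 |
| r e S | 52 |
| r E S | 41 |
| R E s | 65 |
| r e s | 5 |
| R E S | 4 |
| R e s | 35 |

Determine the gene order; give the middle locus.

The two most frequent reciprocal classes, R e S and r E s, are the parental types, so the F1 was R e S / r E s.
The two rarest classes, R E S and r e s, are the double crossovers. Comparing them with the parentals, only the e allele has switched, so e is the middle locus and the order is r – e – s.

e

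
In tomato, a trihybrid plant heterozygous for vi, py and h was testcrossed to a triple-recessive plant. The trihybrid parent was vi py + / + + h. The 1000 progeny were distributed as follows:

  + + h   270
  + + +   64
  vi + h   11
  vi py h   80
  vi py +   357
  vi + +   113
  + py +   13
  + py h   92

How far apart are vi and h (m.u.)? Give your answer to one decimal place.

The two rarest classes, + py + and vi + h, are the double crossovers. Comparing them with the parentals, only the vi allele has switched, so vi is the middle locus and the order is py – vi – h.
Crossovers in the vi–h interval produce the single-crossover classes vi py h and + + + (80 + 64 = 144) plus the double crossovers (24).
RF(vi–h) = (144 + 24) / 1000 = 168/1000 = 0.1680 → 16.8 m.u.

16.8 m.u.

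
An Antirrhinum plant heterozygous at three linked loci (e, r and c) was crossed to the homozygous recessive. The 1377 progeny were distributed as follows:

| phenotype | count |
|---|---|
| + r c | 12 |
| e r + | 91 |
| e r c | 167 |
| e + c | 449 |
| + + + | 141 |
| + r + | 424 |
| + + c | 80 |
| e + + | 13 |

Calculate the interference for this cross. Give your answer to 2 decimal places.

The two most frequent reciprocal classes, + r + and e + c, are the parental types, so the F1 was + r + / e + c.
The two rarest classes, + r c and e + +, are the double crossovers. Comparing them with the parentals, only the c allele has switched, so c is the middle locus and the order is r – c – e.
r–c: (308 + 25)/1377 = 0.2418; c–e: (171 + 25)/1377 = 0.1423.
Expected DCO frequency = 0.2418 × 0.1423 ≈ 0.03441; observed = 25/1377 ≈ 0.01816.
Coefficient of coincidence = 0.01816/0.03441 ≈ 0.53; interference = 1 − 0.53 = 0.47.

0.47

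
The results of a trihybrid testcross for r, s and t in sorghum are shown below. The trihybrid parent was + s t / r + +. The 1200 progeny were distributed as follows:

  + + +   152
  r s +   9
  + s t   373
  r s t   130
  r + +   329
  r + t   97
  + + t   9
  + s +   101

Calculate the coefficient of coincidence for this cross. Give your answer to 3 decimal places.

0.333

The two rarest classes, + + t and r s +, are the double crossovers. Comparing them with the parentals, only the s allele has switched, so s is the middle locus and the order is t – s – r.
t–s: (198 + 18)/1200 = 0.1800; s–r: (282 + 18)/1200 = 0.2500.
Expected DCO frequency = 0.1800 × 0.2500 ≈ 0.04500; observed = 18/1200 ≈ 0.01500.
Coefficient of coincidence = 0.01500/0.04500 ≈ 0.333.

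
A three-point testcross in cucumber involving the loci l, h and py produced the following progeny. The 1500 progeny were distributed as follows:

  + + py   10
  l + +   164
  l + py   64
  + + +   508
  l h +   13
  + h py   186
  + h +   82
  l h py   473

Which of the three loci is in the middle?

The two most frequent reciprocal classes, l h py and + + +, are the parental types, so the F1 was l h py / + + +.
The two rarest classes, l h + and + + py, are the double crossovers. Comparing them with the parentals, only the py allele has switched, so py is the middle locus and the order is h – py – l.

py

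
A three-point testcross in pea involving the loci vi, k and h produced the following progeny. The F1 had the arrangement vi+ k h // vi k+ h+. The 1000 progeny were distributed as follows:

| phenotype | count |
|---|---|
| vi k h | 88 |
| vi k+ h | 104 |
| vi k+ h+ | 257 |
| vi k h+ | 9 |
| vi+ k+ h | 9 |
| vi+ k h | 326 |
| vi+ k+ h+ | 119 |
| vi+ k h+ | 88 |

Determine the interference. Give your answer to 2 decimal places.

0.62

The two rarest classes, vi+ k+ h and vi k h+, are the double crossovers. Comparing them with the parentals, only the k allele has switched, so k is the middle locus and the order is h – k – vi.
h–k: (192 + 18)/1000 = 0.2100; k–vi: (207 + 18)/1000 = 0.2250.
Expected DCO frequency = 0.2100 × 0.2250 ≈ 0.04725; observed = 18/1000 ≈ 0.01800.
Coefficient of coincidence = 0.01800/0.04725 ≈ 0.38; interference = 1 − 0.38 = 0.62.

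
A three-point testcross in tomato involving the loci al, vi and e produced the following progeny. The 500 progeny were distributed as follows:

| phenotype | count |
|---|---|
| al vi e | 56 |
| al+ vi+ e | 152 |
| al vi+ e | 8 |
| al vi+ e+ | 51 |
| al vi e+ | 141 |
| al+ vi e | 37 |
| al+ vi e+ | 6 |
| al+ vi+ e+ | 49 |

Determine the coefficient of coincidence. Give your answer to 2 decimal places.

0.58

The two most frequent reciprocal classes, al vi e+ and al+ vi+ e, are the parental types, so the F1 was al vi e+ / al+ vi+ e.
The two rarest classes, al+ vi e+ and al vi+ e, are the double crossovers. Comparing them with the parentals, only the al allele has switched, so al is the middle locus and the order is vi – al – e.
vi–al: (88 + 14)/500 = 0.2040; al–e: (105 + 14)/500 = 0.2380.
Expected DCO frequency = 0.2040 × 0.2380 ≈ 0.04855; observed = 14/500 ≈ 0.02800.
Coefficient of coincidence = 0.02800/0.04855 ≈ 0.58.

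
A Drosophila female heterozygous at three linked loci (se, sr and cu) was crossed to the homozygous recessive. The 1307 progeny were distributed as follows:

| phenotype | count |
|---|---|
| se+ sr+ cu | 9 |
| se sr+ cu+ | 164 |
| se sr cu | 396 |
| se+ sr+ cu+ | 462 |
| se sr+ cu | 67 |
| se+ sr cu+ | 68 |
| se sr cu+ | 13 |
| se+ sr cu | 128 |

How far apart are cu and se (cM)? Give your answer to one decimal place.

The two most frequent reciprocal classes, se+ sr+ cu+ and se sr cu, are the parental types, so the F1 was se+ sr+ cu+ / se sr cu.
The two rarest classes, se+ sr+ cu and se sr cu+, are the double crossovers. Comparing them with the parentals, only the cu allele has switched, so cu is the middle locus and the order is se – cu – sr.
Crossovers in the se–cu interval produce the single-crossover classes se sr+ cu+ and se+ sr cu (164 + 128 = 292) plus the double crossovers (22).
RF(se–cu) = (292 + 22) / 1307 = 314/1307 = 0.2402 → 24.0 cM.

24.0 cM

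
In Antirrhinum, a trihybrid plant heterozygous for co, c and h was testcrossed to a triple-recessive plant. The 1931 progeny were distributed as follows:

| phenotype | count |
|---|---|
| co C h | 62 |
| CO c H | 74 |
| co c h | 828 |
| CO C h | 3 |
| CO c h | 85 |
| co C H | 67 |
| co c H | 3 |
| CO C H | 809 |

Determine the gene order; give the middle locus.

h

The two most frequent reciprocal classes, CO C H and co c h, are the parental types, so the F1 was CO C H / co c h.
The two rarest classes, CO C h and co c H, are the double crossovers. Comparing them with the parentals, only the h allele has switched, so h is the middle locus and the order is c – h – co.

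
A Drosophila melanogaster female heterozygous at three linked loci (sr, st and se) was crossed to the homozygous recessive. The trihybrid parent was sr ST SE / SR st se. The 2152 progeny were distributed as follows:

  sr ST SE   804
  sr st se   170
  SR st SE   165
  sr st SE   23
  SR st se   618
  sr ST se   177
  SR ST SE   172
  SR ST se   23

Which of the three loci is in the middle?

The two rarest classes, sr st SE and SR ST se, are the double crossovers. Comparing them with the parentals, only the st allele has switched, so st is the middle locus and the order is sr – st – se.

st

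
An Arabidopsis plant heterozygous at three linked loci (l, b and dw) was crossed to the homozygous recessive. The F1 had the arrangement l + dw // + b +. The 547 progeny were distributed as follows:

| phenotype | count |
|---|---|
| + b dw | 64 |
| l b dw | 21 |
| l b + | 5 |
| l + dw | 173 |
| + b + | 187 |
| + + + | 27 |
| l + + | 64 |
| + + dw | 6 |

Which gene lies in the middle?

l

The two rarest classes, + + dw and l b +, are the double crossovers. Comparing them with the parentals, only the l allele has switched, so l is the middle locus and the order is dw – l – b.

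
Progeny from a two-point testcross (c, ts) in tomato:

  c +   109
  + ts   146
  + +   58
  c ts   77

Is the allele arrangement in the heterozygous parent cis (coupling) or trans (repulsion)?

The two most frequent classes are + ts (146) and c + (109); these are the parental (non-recombinant) types.
So the F1 carried + ts on one chromosome and c + on the other — the recessive alleles are on opposite chromosomes (trans / repulsion).

trans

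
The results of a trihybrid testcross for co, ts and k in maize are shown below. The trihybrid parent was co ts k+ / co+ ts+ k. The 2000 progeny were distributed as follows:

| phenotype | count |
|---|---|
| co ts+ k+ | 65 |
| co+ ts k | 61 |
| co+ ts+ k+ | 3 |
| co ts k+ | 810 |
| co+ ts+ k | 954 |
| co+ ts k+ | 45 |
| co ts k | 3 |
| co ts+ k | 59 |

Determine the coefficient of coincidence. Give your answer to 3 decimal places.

0.826

The two rarest classes, co ts k and co+ ts+ k+, are the double crossovers. Comparing them with the parentals, only the k allele has switched, so k is the middle locus and the order is co – k – ts.
co–k: (104 + 6)/2000 = 0.0550; k–ts: (126 + 6)/2000 = 0.0660.
Expected DCO frequency = 0.0550 × 0.0660 ≈ 0.00363; observed = 6/2000 ≈ 0.00300.
Coefficient of coincidence = 0.00300/0.00363 ≈ 0.826.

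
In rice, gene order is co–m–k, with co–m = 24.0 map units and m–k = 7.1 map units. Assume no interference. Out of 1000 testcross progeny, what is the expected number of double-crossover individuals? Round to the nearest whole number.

Map distances give recombination frequencies of 0.240 and 0.071 for the two intervals.
With no interference, expected double-crossover frequency = 0.240 × 0.071 = 0.01704.
Expected number = 0.01704 × 1000 = 17.04 ≈ 17.

17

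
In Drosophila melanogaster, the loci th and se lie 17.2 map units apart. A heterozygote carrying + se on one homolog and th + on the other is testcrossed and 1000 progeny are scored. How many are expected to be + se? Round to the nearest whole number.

A map distance of 17.2 map units corresponds to a recombination frequency of 0.172.
The F1 is + se / th +, so + se is a parental gamete class with expected frequency (1 − r)/2 = 0.828/2 = 0.4140.
Expected number = 0.4140 × 1000 = 414.00 ≈ 414.

414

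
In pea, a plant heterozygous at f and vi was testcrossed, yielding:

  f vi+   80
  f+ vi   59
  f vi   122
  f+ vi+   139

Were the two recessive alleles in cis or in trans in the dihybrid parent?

The two most frequent classes are f+ vi+ (139) and f vi (122); these are the parental (non-recombinant) types.
So the F1 carried f+ vi+ on one chromosome and f vi on the other — the recessive alleles are on the same chromosome (cis / coupling).

cis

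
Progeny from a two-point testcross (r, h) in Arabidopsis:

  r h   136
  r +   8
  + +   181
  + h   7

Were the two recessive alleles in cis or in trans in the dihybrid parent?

The two most frequent classes are + + (181) and r h (136); these are the parental (non-recombinant) types.
So the F1 carried + + on one chromosome and r h on the other — the recessive alleles are on the same chromosome (cis / coupling).

cis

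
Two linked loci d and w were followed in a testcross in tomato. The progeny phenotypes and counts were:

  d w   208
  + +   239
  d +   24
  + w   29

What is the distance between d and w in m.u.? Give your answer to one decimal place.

The two most frequent classes, + + (239) and d w (208), are the parental types, so the F1 was + + / d w.
The recombinant classes are + w and d +: 29 + 24 = 53.
Recombination frequency = 53/500 = 0.1060 ≈ 10.6%, i.e. 10.6 m.u.

10.6 m.u.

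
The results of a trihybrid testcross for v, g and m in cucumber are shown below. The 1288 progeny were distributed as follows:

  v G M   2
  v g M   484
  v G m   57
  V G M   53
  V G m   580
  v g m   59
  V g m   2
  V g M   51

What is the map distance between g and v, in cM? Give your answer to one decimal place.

The two most frequent reciprocal classes, V G m and v g M, are the parental types, so the F1 was V G m / v g M.
The two rarest classes, V g m and v G M, are the double crossovers. Comparing them with the parentals, only the g allele has switched, so g is the middle locus and the order is m – g – v.
Crossovers in the g–v interval produce the single-crossover classes v G m and V g M (57 + 51 = 108) plus the double crossovers (4).
RF(g–v) = (108 + 4) / 1288 = 112/1288 = 0.0870 → 8.7 cM.

8.7 cM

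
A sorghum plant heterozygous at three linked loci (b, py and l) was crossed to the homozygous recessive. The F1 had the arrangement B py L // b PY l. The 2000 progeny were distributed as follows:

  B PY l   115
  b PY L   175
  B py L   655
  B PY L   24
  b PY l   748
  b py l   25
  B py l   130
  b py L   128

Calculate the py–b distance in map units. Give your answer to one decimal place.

14.6 map units

The two rarest classes, B PY L and b py l, are the double crossovers. Comparing them with the parentals, only the py allele has switched, so py is the middle locus and the order is b – py – l.
Crossovers in the b–py interval produce the single-crossover classes b py L and B PY l (128 + 115 = 243) plus the double crossovers (49).
RF(b–py) = (243 + 49) / 2000 = 292/2000 = 0.1460 → 14.6 map units.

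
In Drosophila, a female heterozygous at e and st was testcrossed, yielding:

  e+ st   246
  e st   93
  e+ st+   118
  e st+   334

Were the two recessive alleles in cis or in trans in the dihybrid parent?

trans

The two most frequent classes are e+ st (246) and e st+ (334); these are the parental (non-recombinant) types.
So the F1 carried e+ st on one chromosome and e st+ on the other — the recessive alleles are on opposite chromosomes (trans / repulsion).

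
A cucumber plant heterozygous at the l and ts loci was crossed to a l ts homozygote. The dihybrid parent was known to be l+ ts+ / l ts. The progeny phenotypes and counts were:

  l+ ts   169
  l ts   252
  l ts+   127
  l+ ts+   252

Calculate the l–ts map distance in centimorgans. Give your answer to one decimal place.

The recombinant classes are l+ ts and l ts+: 169 + 127 = 296.
Recombination frequency = 296/800 = 0.3700 ≈ 37.0%, i.e. 37.0 centimorgans.

37.0 centimorgans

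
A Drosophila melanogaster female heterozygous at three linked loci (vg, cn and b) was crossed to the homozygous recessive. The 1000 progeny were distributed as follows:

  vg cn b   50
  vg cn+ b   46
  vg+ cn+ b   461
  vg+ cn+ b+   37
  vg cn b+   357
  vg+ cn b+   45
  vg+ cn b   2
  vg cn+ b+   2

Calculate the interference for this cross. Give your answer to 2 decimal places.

The two most frequent reciprocal classes, vg cn b+ and vg+ cn+ b, are the parental types, so the F1 was vg cn b+ / vg+ cn+ b.
The two rarest classes, vg cn+ b+ and vg+ cn b, are the double crossovers. Comparing them with the parentals, only the cn allele has switched, so cn is the middle locus and the order is vg – cn – b.
vg–cn: (91 + 4)/1000 = 0.0950; cn–b: (87 + 4)/1000 = 0.0910.
Expected DCO frequency = 0.0950 × 0.0910 ≈ 0.00864; observed = 4/1000 ≈ 0.00400.
Coefficient of coincidence = 0.00400/0.00864 ≈ 0.46; interference = 1 − 0.46 = 0.54.

0.54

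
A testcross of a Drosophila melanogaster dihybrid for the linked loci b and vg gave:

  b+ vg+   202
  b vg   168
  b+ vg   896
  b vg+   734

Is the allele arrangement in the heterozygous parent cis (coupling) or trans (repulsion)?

The two most frequent classes are b+ vg (896) and b vg+ (734); these are the parental (non-recombinant) types.
So the F1 carried b+ vg on one chromosome and b vg+ on the other — the recessive alleles are on opposite chromosomes (trans / repulsion).

trans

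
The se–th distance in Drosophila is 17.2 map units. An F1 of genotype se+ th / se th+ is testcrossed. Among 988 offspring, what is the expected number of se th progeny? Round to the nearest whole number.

A map distance of 17.2 map units corresponds to a recombination frequency of 0.172.
The F1 is se+ th / se th+, so se th is a recombinant gamete class with expected frequency r/2 = 0.172/2 = 0.0860.
Expected number = 0.0860 × 988 = 84.97 ≈ 85.

85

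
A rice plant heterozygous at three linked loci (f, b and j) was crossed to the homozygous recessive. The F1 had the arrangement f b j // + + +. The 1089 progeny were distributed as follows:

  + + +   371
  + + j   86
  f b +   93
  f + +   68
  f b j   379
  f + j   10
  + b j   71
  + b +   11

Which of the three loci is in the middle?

b

The two rarest classes, f + j and + b +, are the double crossovers. Comparing them with the parentals, only the b allele has switched, so b is the middle locus and the order is j – b – f.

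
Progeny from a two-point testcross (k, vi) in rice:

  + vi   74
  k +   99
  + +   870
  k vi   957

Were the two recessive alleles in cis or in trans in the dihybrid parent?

The two most frequent classes are + + (870) and k vi (957); these are the parental (non-recombinant) types.
So the F1 carried + + on one chromosome and k vi on the other — the recessive alleles are on the same chromosome (cis / coupling).

cis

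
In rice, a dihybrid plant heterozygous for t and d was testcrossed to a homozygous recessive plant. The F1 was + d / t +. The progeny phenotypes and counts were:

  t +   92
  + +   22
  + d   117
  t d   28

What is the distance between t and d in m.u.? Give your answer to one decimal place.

19.3 m.u.

The recombinant classes are + + and t d: 22 + 28 = 50.
Recombination frequency = 50/259 = 0.1931 ≈ 19.3%, i.e. 19.3 m.u.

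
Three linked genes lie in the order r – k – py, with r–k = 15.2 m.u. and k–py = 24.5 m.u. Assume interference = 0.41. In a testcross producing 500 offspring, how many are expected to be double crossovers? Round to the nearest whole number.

Map distances give recombination frequencies of 0.152 and 0.245 for the two intervals.
With interference 0.41 (so coincidence = 0.59), expected double-crossover frequency = 0.152 × 0.245 × 0.59 = 0.02197.
Expected number = 0.02197 × 500 = 10.99 ≈ 11.

11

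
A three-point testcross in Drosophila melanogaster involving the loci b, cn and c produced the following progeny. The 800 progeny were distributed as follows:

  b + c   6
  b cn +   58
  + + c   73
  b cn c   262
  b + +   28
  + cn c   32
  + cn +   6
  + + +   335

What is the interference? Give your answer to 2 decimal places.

0.07

The two most frequent reciprocal classes, b cn c and + + +, are the parental types, so the F1 was b cn c / + + +.
The two rarest classes, b + c and + cn +, are the double crossovers. Comparing them with the parentals, only the cn allele has switched, so cn is the middle locus and the order is c – cn – b.
c–cn: (131 + 12)/800 = 0.1787; cn–b: (60 + 12)/800 = 0.0900.
Expected DCO frequency = 0.1787 × 0.0900 ≈ 0.01608; observed = 12/800 ≈ 0.01500.
Coefficient of coincidence = 0.01500/0.01608 ≈ 0.93; interference = 1 − 0.93 = 0.07.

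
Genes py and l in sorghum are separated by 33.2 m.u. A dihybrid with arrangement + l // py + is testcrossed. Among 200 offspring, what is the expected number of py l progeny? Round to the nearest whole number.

A map distance of 33.2 m.u. corresponds to a recombination frequency of 0.332.
The F1 is + l / py +, so py l is a recombinant gamete class with expected frequency r/2 = 0.332/2 = 0.1660.
Expected number = 0.1660 × 200 = 33.20 ≈ 33.

33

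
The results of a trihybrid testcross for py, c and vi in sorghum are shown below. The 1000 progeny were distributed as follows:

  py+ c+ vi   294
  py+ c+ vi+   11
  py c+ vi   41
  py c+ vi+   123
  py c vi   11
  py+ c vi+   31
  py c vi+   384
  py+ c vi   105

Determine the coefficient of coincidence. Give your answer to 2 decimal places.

0.94

The two most frequent reciprocal classes, py+ c+ vi and py c vi+, are the parental types, so the F1 was py+ c+ vi / py c vi+.
The two rarest classes, py+ c+ vi+ and py c vi, are the double crossovers. Comparing them with the parentals, only the vi allele has switched, so vi is the middle locus and the order is c – vi – py.
c–vi: (228 + 22)/1000 = 0.2500; vi–py: (72 + 22)/1000 = 0.0940.
Expected DCO frequency = 0.2500 × 0.0940 ≈ 0.02350; observed = 22/1000 ≈ 0.02200.
Coefficient of coincidence = 0.02200/0.02350 ≈ 0.94.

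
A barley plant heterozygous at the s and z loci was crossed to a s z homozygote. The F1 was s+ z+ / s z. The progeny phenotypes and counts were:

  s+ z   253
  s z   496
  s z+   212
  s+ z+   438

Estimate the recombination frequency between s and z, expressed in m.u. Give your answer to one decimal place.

The recombinant classes are s+ z and s z+: 253 + 212 = 465.
Recombination frequency = 465/1399 = 0.3324 ≈ 33.2%, i.e. 33.2 m.u.

33.2 m.u.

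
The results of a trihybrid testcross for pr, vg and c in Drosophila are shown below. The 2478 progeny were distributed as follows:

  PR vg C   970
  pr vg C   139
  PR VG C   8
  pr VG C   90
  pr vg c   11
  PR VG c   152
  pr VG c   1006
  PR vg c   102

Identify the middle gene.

vg

The two most frequent reciprocal classes, PR vg C and pr VG c, are the parental types, so the F1 was PR vg C / pr VG c.
The two rarest classes, PR VG C and pr vg c, are the double crossovers. Comparing them with the parentals, only the vg allele has switched, so vg is the middle locus and the order is c – vg – pr.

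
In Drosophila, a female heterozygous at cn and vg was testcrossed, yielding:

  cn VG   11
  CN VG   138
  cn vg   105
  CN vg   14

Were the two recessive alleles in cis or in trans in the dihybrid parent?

cis

The two most frequent classes are CN VG (138) and cn vg (105); these are the parental (non-recombinant) types.
So the F1 carried CN VG on one chromosome and cn vg on the other — the recessive alleles are on the same chromosome (cis / coupling).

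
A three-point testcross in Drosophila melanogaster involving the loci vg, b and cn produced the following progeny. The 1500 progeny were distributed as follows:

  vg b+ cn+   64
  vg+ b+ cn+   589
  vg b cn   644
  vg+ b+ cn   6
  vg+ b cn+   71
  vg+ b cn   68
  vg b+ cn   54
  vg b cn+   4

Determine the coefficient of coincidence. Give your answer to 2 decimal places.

The two most frequent reciprocal classes, vg+ b+ cn+ and vg b cn, are the parental types, so the F1 was vg+ b+ cn+ / vg b cn.
The two rarest classes, vg+ b+ cn and vg b cn+, are the double crossovers. Comparing them with the parentals, only the cn allele has switched, so cn is the middle locus and the order is vg – cn – b.
vg–cn: (132 + 10)/1500 = 0.0947; cn–b: (125 + 10)/1500 = 0.0900.
Expected DCO frequency = 0.0947 × 0.0900 ≈ 0.00852; observed = 10/1500 ≈ 0.00667.
Coefficient of coincidence = 0.00667/0.00852 ≈ 0.78.

0.78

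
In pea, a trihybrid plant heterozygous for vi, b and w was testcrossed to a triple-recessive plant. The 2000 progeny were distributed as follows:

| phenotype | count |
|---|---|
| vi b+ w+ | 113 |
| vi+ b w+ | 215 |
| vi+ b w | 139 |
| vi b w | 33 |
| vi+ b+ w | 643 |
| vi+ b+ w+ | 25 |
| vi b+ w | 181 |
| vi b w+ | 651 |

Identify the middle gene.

w

The two most frequent reciprocal classes, vi b w+ and vi+ b+ w, are the parental types, so the F1 was vi b w+ / vi+ b+ w.
The two rarest classes, vi b w and vi+ b+ w+, are the double crossovers. Comparing them with the parentals, only the w allele has switched, so w is the middle locus and the order is vi – w – b.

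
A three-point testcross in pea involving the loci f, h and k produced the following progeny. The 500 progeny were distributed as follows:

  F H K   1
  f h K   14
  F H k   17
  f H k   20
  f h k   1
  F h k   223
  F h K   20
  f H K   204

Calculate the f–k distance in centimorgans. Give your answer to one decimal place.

8.4 centimorgans

The two most frequent reciprocal classes, f H K and F h k, are the parental types, so the F1 was f H K / F h k.
The two rarest classes, F H K and f h k, are the double crossovers. Comparing them with the parentals, only the f allele has switched, so f is the middle locus and the order is k – f – h.
Crossovers in the k–f interval produce the single-crossover classes f H k and F h K (20 + 20 = 40) plus the double crossovers (2).
RF(k–f) = (40 + 2) / 500 = 42/500 = 0.0840 → 8.4 centimorgans.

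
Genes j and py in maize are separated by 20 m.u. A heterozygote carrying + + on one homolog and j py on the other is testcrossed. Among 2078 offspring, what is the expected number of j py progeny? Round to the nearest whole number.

831

A map distance of 20 m.u. corresponds to a recombination frequency of 0.200.
The F1 is + + / j py, so j py is a parental gamete class with expected frequency (1 − r)/2 = 0.800/2 = 0.4000.
Expected number = 0.4000 × 2078 = 831.20 ≈ 831.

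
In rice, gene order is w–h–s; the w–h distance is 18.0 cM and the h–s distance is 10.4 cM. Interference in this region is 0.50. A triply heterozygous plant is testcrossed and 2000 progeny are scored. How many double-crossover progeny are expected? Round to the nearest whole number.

Map distances give recombination frequencies of 0.180 and 0.104 for the two intervals.
With interference 0.50 (so coincidence = 0.50), expected double-crossover frequency = 0.180 × 0.104 × 0.50 = 0.00936.
Expected number = 0.00936 × 2000 = 18.72 ≈ 19.

19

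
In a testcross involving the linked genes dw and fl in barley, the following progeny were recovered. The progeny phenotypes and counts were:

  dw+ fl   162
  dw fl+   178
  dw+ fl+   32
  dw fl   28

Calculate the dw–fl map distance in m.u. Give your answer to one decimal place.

15.0 m.u.

The two most frequent classes, dw+ fl (162) and dw fl+ (178), are the parental types, so the F1 was dw+ fl / dw fl+.
The recombinant classes are dw+ fl+ and dw fl: 32 + 28 = 60.
Recombination frequency = 60/400 = 0.1500 ≈ 15.0%, i.e. 15.0 m.u.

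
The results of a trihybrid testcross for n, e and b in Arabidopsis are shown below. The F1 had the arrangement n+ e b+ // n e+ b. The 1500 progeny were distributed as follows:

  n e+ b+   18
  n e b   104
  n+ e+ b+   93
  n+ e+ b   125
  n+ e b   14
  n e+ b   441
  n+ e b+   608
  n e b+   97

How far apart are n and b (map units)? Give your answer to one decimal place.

16.9 map units

The two rarest classes, n+ e b and n e+ b+, are the double crossovers. Comparing them with the parentals, only the b allele has switched, so b is the middle locus and the order is n – b – e.
Crossovers in the n–b interval produce the single-crossover classes n e b+ and n+ e+ b (97 + 125 = 222) plus the double crossovers (32).
RF(n–b) = (222 + 32) / 1500 = 254/1500 = 0.1693 → 16.9 map units.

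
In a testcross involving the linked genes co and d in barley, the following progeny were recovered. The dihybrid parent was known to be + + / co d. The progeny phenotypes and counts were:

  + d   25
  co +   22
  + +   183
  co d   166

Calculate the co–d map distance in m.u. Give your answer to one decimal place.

The recombinant classes are + d and co +: 25 + 22 = 47.
Recombination frequency = 47/396 = 0.1187 ≈ 11.9%, i.e. 11.9 m.u.

11.9 m.u.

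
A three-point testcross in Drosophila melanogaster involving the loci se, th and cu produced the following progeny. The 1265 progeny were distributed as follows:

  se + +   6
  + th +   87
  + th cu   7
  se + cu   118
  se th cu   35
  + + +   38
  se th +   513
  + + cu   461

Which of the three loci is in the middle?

th

The two most frequent reciprocal classes, se th + and + + cu, are the parental types, so the F1 was se th + / + + cu.
The two rarest classes, se + + and + th cu, are the double crossovers. Comparing them with the parentals, only the th allele has switched, so th is the middle locus and the order is cu – th – se.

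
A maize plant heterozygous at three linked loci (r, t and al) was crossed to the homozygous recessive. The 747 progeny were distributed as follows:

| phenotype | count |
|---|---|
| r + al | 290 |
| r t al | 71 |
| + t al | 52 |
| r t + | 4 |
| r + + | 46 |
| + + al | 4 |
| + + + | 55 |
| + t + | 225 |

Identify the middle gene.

r

The two most frequent reciprocal classes, + t + and r + al, are the parental types, so the F1 was + t + / r + al.
The two rarest classes, r t + and + + al, are the double crossovers. Comparing them with the parentals, only the r allele has switched, so r is the middle locus and the order is al – r – t.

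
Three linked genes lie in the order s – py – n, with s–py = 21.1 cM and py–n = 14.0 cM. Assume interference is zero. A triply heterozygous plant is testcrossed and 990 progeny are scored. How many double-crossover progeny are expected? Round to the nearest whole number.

29

Map distances give recombination frequencies of 0.211 and 0.140 for the two intervals.
With no interference, expected double-crossover frequency = 0.211 × 0.140 = 0.02954.
Expected number = 0.02954 × 990 = 29.24 ≈ 29.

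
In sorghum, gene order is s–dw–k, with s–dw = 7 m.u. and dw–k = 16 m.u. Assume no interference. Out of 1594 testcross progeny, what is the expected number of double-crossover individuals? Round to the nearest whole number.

Map distances give recombination frequencies of 0.070 and 0.160 for the two intervals.
With no interference, expected double-crossover frequency = 0.070 × 0.160 = 0.01120.
Expected number = 0.01120 × 1594 = 17.85 ≈ 18.

18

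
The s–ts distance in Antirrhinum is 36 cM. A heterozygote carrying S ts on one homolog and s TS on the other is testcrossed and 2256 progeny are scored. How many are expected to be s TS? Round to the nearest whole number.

722

A map distance of 36 cM corresponds to a recombination frequency of 0.360.
The F1 is S ts / s TS, so s TS is a parental gamete class with expected frequency (1 − r)/2 = 0.640/2 = 0.3200.
Expected number = 0.3200 × 2256 = 721.92 ≈ 722.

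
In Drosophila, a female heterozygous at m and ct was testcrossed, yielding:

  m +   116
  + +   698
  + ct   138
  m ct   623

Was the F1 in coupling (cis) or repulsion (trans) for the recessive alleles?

cis

The two most frequent classes are + + (698) and m ct (623); these are the parental (non-recombinant) types.
So the F1 carried + + on one chromosome and m ct on the other — the recessive alleles are on the same chromosome (cis / coupling).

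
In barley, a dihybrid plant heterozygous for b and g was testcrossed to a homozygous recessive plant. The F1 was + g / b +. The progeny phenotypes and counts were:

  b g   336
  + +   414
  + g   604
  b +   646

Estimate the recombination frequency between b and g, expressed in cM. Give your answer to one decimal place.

The recombinant classes are + + and b g: 414 + 336 = 750.
Recombination frequency = 750/2000 = 0.3750 ≈ 37.5%, i.e. 37.5 cM.

37.5 cM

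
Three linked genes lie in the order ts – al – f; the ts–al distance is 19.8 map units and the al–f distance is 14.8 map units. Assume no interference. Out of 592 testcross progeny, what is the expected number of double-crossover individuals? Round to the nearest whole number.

Map distances give recombination frequencies of 0.198 and 0.148 for the two intervals.
With no interference, expected double-crossover frequency = 0.198 × 0.148 = 0.02930.
Expected number = 0.02930 × 592 = 17.35 ≈ 17.

17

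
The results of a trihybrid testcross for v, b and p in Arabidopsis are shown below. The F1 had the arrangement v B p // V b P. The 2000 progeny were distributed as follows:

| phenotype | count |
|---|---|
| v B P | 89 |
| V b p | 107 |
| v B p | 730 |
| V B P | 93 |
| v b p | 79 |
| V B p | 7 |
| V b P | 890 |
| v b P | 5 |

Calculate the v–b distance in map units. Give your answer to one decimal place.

9.2 map units

The two rarest classes, V B p and v b P, are the double crossovers. Comparing them with the parentals, only the v allele has switched, so v is the middle locus and the order is b – v – p.
Crossovers in the b–v interval produce the single-crossover classes v b p and V B P (79 + 93 = 172) plus the double crossovers (12).
RF(b–v) = (172 + 12) / 2000 = 184/2000 = 0.0920 → 9.2 map units.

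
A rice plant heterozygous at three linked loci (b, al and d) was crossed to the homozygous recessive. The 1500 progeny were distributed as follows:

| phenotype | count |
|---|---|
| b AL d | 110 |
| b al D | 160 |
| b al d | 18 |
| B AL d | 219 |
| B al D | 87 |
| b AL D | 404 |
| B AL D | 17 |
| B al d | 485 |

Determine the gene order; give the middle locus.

The two most frequent reciprocal classes, b AL D and B al d, are the parental types, so the F1 was b AL D / B al d.
The two rarest classes, B AL D and b al d, are the double crossovers. Comparing them with the parentals, only the b allele has switched, so b is the middle locus and the order is al – b – d.

b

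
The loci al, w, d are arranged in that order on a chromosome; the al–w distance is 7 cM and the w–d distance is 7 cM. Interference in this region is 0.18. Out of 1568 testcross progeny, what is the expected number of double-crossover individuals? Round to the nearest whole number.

Map distances give recombination frequencies of 0.070 and 0.070 for the two intervals.
With interference 0.18 (so coincidence = 0.82), expected double-crossover frequency = 0.070 × 0.070 × 0.82 = 0.00402.
Expected number = 0.00402 × 1568 = 6.30 ≈ 6.

6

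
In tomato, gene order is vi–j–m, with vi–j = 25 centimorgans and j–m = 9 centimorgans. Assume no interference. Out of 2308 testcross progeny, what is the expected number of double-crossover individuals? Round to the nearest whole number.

52

Map distances give recombination frequencies of 0.250 and 0.090 for the two intervals.
With no interference, expected double-crossover frequency = 0.250 × 0.090 = 0.02250.
Expected number = 0.02250 × 2308 = 51.93 ≈ 52.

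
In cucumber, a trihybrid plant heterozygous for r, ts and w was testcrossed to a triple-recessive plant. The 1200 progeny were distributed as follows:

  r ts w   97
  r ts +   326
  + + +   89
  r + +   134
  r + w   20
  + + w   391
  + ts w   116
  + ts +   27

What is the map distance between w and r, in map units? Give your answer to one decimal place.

19.4 map units

The two most frequent reciprocal classes, r ts + and + + w, are the parental types, so the F1 was r ts + / + + w.
The two rarest classes, + ts + and r + w, are the double crossovers. Comparing them with the parentals, only the r allele has switched, so r is the middle locus and the order is ts – r – w.
Crossovers in the r–w interval produce the single-crossover classes r ts w and + + + (97 + 89 = 186) plus the double crossovers (47).
RF(r–w) = (186 + 47) / 1200 = 233/1200 = 0.1942 → 19.4 map units.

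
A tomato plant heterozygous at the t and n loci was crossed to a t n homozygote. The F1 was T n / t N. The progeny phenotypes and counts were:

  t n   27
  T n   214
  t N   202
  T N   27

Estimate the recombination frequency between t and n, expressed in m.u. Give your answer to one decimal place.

The recombinant classes are T N and t n: 27 + 27 = 54.
Recombination frequency = 54/470 = 0.1149 ≈ 11.5%, i.e. 11.5 m.u.

11.5 m.u.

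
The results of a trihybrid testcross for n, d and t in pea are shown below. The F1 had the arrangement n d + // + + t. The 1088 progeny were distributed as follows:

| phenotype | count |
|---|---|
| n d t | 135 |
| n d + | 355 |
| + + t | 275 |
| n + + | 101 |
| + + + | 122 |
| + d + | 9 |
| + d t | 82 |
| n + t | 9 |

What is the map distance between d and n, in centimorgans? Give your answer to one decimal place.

The two rarest classes, + d + and n + t, are the double crossovers. Comparing them with the parentals, only the n allele has switched, so n is the middle locus and the order is d – n – t.
Crossovers in the d–n interval produce the single-crossover classes n + + and + d t (101 + 82 = 183) plus the double crossovers (18).
RF(d–n) = (183 + 18) / 1088 = 201/1088 = 0.1847 → 18.5 centimorgans.

18.5 centimorgans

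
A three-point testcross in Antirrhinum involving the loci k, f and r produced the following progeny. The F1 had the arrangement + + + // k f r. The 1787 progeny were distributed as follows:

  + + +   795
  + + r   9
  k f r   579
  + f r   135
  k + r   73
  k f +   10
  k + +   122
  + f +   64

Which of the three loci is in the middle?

r

The two rarest classes, + + r and k f +, are the double crossovers. Comparing them with the parentals, only the r allele has switched, so r is the middle locus and the order is k – r – f.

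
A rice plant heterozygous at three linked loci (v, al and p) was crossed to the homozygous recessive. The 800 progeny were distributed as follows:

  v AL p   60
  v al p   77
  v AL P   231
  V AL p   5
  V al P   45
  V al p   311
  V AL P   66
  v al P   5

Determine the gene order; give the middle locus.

The two most frequent reciprocal classes, V al p and v AL P, are the parental types, so the F1 was V al p / v AL P.
The two rarest classes, V AL p and v al P, are the double crossovers. Comparing them with the parentals, only the al allele has switched, so al is the middle locus and the order is p – al – v.

al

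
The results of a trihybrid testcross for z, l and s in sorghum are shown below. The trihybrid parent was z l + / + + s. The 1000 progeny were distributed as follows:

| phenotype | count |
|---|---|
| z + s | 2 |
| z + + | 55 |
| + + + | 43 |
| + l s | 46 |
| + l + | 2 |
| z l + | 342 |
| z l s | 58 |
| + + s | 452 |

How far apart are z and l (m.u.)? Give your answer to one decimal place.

The two rarest classes, + l + and z + s, are the double crossovers. Comparing them with the parentals, only the z allele has switched, so z is the middle locus and the order is l – z – s.
Crossovers in the l–z interval produce the single-crossover classes z + + and + l s (55 + 46 = 101) plus the double crossovers (4).
RF(l–z) = (101 + 4) / 1000 = 105/1000 = 0.1050 → 10.5 m.u.

10.5 m.u.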